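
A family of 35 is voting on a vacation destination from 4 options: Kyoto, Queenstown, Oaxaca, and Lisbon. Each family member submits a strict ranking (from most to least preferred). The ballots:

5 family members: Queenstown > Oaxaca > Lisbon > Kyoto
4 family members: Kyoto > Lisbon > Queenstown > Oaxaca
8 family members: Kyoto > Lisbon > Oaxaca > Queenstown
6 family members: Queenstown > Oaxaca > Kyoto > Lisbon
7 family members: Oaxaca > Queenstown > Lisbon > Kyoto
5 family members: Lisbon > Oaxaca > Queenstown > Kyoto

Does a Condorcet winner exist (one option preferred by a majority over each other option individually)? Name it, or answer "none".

Oaxaca vs Kyoto: 23–12 for Oaxaca.
Oaxaca vs Queenstown: 20–15 for Oaxaca.
Oaxaca vs Lisbon: 18–17 for Oaxaca.
Oaxaca beats every other option head-to-head.

Oaxaca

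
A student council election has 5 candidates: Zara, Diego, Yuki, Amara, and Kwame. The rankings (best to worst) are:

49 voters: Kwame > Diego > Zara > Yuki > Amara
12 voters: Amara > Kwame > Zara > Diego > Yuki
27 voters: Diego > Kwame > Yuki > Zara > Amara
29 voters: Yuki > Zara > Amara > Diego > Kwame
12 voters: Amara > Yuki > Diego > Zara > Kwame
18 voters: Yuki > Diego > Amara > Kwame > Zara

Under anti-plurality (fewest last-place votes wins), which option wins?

Last-place votes: Zara 18, Diego 0, Yuki 12, Amara 76, Kwame 41.
Diego is ranked last by the fewest voters, so Diego wins.

Diego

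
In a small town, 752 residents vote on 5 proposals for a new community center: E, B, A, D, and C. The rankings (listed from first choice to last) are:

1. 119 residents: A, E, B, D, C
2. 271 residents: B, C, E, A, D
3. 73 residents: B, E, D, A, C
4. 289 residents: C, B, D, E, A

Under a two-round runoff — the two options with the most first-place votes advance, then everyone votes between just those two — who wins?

B

Round 1 first-place votes: E 0, B 344, A 119, D 0, C 289.
B and C advance.
Runoff: B is preferred to C by 463 voters; C by 289.
B wins the runoff.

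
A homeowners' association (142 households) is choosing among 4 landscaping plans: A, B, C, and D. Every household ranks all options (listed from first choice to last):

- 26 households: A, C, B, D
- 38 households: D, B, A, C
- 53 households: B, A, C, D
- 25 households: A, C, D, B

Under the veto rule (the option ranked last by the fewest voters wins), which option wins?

A

Last-place votes: A 0, B 25, C 38, D 79.
A is ranked last by the fewest voters, so A wins.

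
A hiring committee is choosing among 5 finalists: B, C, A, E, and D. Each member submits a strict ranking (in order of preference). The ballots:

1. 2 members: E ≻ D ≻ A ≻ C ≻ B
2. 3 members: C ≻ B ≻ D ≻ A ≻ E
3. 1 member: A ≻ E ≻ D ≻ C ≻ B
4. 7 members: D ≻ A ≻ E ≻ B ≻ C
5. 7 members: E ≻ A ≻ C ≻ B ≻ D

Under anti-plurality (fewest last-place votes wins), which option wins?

Last-place votes: B 3, C 7, A 0, E 3, D 7.
A is ranked last by the fewest voters, so A wins.

A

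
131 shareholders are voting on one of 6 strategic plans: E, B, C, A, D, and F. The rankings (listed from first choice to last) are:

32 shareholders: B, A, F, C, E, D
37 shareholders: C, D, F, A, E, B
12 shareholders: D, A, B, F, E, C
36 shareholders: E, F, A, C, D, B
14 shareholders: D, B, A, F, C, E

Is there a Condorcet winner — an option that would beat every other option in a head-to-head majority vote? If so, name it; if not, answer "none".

F

F vs E: 95–36 for F.
F vs B: 73–58 for F.
F vs C: 94–37 for F.
F vs A: 73–58 for F.
F vs D: 68–63 for F.
F beats every other option head-to-head.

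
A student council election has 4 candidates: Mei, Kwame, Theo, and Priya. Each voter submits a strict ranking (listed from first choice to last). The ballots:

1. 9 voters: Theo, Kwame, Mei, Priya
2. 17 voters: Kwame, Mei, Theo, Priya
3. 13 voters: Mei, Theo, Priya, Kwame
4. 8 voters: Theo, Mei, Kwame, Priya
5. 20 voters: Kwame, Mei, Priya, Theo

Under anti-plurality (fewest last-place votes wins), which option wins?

Mei

Last-place votes: Mei 0, Kwame 13, Theo 20, Priya 34.
Mei is ranked last by the fewest voters, so Mei wins.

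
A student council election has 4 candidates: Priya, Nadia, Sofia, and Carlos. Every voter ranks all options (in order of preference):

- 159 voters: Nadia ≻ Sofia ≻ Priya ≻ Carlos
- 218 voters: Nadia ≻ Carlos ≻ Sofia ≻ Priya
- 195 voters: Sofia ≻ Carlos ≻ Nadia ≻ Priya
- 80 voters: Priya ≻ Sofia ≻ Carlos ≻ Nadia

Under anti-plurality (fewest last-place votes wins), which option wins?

Sofia

Last-place votes: Priya 413, Nadia 80, Sofia 0, Carlos 159.
Sofia is ranked last by the fewest voters, so Sofia wins.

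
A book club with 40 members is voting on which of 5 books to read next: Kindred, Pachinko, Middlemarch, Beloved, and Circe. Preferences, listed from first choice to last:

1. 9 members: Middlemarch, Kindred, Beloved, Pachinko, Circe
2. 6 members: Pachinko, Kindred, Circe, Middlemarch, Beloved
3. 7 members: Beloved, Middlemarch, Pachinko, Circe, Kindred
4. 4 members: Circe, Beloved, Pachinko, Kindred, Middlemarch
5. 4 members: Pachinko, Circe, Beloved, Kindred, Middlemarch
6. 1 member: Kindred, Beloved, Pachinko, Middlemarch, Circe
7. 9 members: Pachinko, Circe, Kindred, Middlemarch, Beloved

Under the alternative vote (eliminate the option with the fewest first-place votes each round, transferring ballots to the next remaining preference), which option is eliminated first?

Round 1: Kindred 1, Pachinko 19, Middlemarch 9, Beloved 7, Circe 4. Eliminate Kindred.

Kindred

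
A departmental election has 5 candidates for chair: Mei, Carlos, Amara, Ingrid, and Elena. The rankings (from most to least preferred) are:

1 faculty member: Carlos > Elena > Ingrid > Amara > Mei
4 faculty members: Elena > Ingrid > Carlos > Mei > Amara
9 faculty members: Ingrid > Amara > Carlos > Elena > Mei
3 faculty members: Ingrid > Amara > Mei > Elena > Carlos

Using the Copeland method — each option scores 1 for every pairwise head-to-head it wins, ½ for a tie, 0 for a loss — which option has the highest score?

Ingrid

Mei: loses to Carlos, Amara, Ingrid, and Elena → score 0.
Carlos: beats Mei and Elena; loses to Amara and Ingrid → score 2.
Amara: beats Mei, Carlos, and Elena; loses to Ingrid → score 3.
Ingrid: beats Mei, Carlos, Amara, and Elena → score 4.
Elena: beats Mei; loses to Carlos, Amara, and Ingrid → score 1.
Ingrid has the best pairwise record.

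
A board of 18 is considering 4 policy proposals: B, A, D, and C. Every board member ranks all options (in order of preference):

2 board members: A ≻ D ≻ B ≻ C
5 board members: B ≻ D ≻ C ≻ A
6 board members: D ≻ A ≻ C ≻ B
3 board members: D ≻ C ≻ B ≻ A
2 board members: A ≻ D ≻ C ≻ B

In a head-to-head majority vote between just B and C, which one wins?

C

Voters preferring B to C: 7; preferring C to B: 11.
C wins the head-to-head.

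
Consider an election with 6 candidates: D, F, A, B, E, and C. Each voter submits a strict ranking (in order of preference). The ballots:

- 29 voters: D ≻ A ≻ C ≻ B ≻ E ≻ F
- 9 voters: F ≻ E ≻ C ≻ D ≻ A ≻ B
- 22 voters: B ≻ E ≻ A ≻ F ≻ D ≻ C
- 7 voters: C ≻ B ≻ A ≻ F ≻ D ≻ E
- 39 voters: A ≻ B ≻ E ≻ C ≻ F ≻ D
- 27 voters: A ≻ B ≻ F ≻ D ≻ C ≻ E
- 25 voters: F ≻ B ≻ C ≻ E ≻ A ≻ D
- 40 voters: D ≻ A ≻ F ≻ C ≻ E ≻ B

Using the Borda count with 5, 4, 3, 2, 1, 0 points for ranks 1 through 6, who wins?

A

D: 29·5 + 9·2 + 22·1 + 7·1 + 39·0 + 27·2 + 25·0 + 40·5 = 446
F: 29·0 + 9·5 + 22·2 + 7·2 + 39·1 + 27·3 + 25·5 + 40·3 = 468
A: 29·4 + 9·1 + 22·3 + 7·3 + 39·5 + 27·5 + 25·1 + 40·4 = 727
B: 29·2 + 9·0 + 22·5 + 7·4 + 39·4 + 27·4 + 25·4 + 40·0 = 560
E: 29·1 + 9·4 + 22·4 + 7·0 + 39·3 + 27·0 + 25·2 + 40·1 = 360
C: 29·3 + 9·3 + 22·0 + 7·5 + 39·2 + 27·1 + 25·3 + 40·2 = 409
A has the highest Borda score (727).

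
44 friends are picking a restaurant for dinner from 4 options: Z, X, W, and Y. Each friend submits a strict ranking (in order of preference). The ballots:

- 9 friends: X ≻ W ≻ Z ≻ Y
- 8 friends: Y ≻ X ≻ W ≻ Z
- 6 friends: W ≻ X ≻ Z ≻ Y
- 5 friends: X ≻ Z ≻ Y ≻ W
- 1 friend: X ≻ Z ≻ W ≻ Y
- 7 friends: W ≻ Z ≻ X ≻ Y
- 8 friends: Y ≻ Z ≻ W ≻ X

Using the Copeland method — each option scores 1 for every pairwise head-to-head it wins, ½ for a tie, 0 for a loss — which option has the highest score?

X

Z: beats Y; loses to X and W → score 1.
X: beats Z, W, and Y → score 3.
W: beats Z and Y; loses to X → score 2.
Y: loses to Z, X, and W → score 0.
X has the best pairwise record.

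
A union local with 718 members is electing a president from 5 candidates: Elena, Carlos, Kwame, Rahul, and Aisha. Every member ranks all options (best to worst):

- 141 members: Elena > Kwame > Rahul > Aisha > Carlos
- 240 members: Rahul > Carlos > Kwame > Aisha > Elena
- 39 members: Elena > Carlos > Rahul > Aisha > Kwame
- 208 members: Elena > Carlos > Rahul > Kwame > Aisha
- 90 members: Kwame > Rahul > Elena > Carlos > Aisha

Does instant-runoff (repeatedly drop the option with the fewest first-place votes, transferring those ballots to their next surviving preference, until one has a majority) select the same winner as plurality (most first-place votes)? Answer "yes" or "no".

yes

Instant-runoff — R1 Elena 388, Carlos 0, Kwame 90, Rahul 240, Aisha 0 (Elena winner). Winner: Elena.
Plurality — first-place votes: Elena 388, Carlos 0, Kwame 90, Rahul 240, Aisha 0. Winner: Elena.
The two methods agree.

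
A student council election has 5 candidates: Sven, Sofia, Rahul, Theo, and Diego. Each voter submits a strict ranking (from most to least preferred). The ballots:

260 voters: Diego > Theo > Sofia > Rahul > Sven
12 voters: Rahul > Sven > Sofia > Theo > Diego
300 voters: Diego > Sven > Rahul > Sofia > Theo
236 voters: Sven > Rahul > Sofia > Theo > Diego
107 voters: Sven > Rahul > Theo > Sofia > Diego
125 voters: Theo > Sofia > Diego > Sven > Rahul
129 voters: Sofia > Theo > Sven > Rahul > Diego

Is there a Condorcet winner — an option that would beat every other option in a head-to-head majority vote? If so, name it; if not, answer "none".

none

Checking pairwise contests:
Diego beats Sven 685–484.
Sven beats Sofia 655–514.
Sven beats Rahul 897–272.
Sven beats Theo 655–514.
Sofia beats Diego 609–560.
Every option loses at least one head-to-head, so there is no Condorcet winner.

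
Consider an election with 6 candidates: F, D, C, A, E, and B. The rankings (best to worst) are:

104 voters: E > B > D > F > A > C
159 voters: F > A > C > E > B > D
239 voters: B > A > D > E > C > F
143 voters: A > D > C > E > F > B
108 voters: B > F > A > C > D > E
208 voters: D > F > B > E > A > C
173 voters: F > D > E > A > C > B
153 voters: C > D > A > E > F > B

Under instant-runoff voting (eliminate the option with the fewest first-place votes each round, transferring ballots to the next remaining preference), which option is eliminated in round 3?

C

Round 1: F 332, D 208, C 153, A 143, E 104, B 347. Eliminate E.
Round 2: F 332, D 208, C 153, A 143, B 451. Eliminate A.
Round 3: F 332, D 351, C 153, B 451. Eliminate C.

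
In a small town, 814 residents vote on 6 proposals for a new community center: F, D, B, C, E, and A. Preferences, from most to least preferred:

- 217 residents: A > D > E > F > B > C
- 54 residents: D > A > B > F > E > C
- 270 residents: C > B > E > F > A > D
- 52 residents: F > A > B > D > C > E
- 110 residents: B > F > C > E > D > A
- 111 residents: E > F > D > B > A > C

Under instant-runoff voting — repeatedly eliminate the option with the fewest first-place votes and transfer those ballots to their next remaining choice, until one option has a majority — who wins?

A

Round 1: F 52, D 54, B 110, C 270, E 111, A 217. Eliminate F.
Round 2: D 54, B 110, C 270, E 111, A 269. Eliminate D.
Round 3: B 110, C 270, E 111, A 323. Eliminate B.
Round 4: C 380, E 111, A 323. Eliminate E.
Round 5: C 380, A 434. A has a majority.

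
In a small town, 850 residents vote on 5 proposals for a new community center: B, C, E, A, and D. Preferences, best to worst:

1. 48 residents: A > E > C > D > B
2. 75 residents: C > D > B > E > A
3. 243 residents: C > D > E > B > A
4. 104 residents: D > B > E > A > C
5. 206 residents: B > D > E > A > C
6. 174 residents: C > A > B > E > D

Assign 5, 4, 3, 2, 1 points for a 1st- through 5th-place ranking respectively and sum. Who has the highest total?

C

B: 48·1 + 75·3 + 243·2 + 104·4 + 206·5 + 174·3 = 2727
C: 48·3 + 75·5 + 243·5 + 104·1 + 206·1 + 174·5 = 2914
E: 48·4 + 75·2 + 243·3 + 104·3 + 206·3 + 174·2 = 2349
A: 48·5 + 75·1 + 243·1 + 104·2 + 206·2 + 174·4 = 1874
D: 48·2 + 75·4 + 243·4 + 104·5 + 206·4 + 174·1 = 2886
C has the highest Borda score (2914).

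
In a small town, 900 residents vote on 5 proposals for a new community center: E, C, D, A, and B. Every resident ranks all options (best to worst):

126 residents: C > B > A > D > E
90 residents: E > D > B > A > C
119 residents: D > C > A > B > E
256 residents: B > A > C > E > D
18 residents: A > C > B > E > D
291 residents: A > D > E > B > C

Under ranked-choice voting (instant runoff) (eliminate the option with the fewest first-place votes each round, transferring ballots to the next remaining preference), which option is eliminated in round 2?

Round 1: E 90, C 126, D 119, A 309, B 256. Eliminate E.
Round 2: C 126, D 209, A 309, B 256. Eliminate C.

C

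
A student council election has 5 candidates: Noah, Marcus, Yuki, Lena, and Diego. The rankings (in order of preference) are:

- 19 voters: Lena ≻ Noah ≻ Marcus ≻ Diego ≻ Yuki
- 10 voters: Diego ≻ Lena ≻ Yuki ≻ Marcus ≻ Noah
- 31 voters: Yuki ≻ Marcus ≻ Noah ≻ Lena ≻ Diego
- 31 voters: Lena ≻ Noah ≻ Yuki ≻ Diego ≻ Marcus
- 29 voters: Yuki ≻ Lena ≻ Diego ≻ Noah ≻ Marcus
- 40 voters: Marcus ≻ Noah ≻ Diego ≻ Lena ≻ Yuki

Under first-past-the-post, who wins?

Yuki

First-place votes: Noah 0, Marcus 40, Yuki 60, Lena 50, Diego 10.
Yuki has the most first-place votes.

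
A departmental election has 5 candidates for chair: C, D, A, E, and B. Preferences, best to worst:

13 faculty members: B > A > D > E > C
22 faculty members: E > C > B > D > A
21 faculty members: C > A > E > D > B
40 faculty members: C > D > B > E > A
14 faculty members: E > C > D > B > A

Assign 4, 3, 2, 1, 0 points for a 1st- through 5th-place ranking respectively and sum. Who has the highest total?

C

C: 13·0 + 22·3 + 21·4 + 40·4 + 14·3 = 352
D: 13·2 + 22·1 + 21·1 + 40·3 + 14·2 = 217
A: 13·3 + 22·0 + 21·3 + 40·0 + 14·0 = 102
E: 13·1 + 22·4 + 21·2 + 40·1 + 14·4 = 239
B: 13·4 + 22·2 + 21·0 + 40·2 + 14·1 = 190
C has the highest Borda score (352).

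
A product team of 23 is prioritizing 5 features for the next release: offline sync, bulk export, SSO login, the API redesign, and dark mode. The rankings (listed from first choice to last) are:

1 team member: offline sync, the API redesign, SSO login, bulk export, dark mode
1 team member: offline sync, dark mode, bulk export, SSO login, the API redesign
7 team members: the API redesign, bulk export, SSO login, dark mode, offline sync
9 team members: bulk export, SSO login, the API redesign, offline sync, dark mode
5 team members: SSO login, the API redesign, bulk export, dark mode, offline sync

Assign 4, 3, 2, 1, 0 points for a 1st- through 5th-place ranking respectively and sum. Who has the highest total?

bulk export

offline sync: 1·4 + 1·4 + 7·0 + 9·1 + 5·0 = 17
bulk export: 1·1 + 1·2 + 7·3 + 9·4 + 5·2 = 70
SSO login: 1·2 + 1·1 + 7·2 + 9·3 + 5·4 = 64
the API redesign: 1·3 + 1·0 + 7·4 + 9·2 + 5·3 = 64
dark mode: 1·0 + 1·3 + 7·1 + 9·0 + 5·1 = 15
bulk export has the highest Borda score (70).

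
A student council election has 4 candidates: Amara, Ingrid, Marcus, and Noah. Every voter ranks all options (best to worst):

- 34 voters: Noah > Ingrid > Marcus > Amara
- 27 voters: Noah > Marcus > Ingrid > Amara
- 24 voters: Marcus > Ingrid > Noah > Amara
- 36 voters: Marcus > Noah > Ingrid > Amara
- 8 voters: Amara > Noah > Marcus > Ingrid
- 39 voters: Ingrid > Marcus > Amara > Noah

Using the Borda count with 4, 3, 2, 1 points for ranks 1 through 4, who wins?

Marcus

Amara: 34·1 + 27·1 + 24·1 + 36·1 + 8·4 + 39·2 = 231
Ingrid: 34·3 + 27·2 + 24·3 + 36·2 + 8·1 + 39·4 = 464
Marcus: 34·2 + 27·3 + 24·4 + 36·4 + 8·2 + 39·3 = 522
Noah: 34·4 + 27·4 + 24·2 + 36·3 + 8·3 + 39·1 = 463
Marcus has the highest Borda score (522).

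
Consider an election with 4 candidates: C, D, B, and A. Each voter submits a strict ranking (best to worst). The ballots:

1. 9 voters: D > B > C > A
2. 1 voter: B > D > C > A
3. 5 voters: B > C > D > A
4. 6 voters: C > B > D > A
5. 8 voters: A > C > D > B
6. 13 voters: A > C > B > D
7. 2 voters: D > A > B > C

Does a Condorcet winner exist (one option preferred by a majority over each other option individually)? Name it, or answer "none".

Checking pairwise contests:
A beats C 23–21.
C beats D 32–12.
C beats B 27–17.
D beats A 23–21.
Every option loses at least one head-to-head, so there is no Condorcet winner.

none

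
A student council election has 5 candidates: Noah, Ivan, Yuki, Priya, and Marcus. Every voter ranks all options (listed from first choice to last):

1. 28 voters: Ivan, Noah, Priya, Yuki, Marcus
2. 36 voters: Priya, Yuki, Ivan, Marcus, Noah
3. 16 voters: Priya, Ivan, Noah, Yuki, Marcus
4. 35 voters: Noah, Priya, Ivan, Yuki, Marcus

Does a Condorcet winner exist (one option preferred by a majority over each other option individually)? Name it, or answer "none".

none

Checking pairwise contests:
Ivan beats Noah 80–35.
Priya beats Ivan 87–28.
Noah beats Yuki 79–36.
Noah beats Priya 63–52.
Noah beats Marcus 79–36.
Every option loses at least one head-to-head, so there is no Condorcet winner.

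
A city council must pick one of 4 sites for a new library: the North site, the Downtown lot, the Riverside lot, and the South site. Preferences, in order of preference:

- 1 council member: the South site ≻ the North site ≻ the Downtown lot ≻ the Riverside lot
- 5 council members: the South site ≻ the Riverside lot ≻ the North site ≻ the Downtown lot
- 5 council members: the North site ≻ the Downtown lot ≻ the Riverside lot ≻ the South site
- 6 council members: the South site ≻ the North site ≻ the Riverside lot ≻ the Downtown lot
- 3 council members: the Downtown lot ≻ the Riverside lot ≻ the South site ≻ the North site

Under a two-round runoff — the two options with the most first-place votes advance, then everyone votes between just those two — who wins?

the South site

Round 1 first-place votes: the North site 5, the Downtown lot 3, the Riverside lot 0, the South site 12.
the South site and the North site advance.
Runoff: the South site is preferred to the North site by 15 voters; the North site by 5.
the South site wins the runoff.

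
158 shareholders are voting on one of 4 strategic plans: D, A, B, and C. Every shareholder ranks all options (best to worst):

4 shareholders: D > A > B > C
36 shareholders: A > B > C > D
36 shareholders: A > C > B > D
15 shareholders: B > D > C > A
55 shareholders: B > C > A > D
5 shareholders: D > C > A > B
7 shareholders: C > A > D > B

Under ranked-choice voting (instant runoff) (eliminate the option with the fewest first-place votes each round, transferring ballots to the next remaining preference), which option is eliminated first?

C

Round 1: D 9, A 72, B 70, C 7. Eliminate C.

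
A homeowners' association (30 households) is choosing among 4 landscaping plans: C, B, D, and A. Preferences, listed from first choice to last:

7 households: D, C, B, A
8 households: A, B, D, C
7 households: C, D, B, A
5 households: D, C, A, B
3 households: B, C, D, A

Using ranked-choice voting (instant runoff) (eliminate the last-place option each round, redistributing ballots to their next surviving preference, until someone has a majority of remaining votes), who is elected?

D

Round 1: C 7, B 3, D 12, A 8. Eliminate B.
Round 2: C 10, D 12, A 8. Eliminate A.
Round 3: C 10, D 20. D has a majority.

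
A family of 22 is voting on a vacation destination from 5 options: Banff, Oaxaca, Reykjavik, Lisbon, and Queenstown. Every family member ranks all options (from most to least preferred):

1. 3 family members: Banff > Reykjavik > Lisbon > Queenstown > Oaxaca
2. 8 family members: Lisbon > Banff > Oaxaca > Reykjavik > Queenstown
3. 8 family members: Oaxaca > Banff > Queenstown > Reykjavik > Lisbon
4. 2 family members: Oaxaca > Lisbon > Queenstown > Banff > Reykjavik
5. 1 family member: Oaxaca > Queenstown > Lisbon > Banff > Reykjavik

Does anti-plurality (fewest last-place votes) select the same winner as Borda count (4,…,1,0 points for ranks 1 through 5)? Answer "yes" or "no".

yes

Anti-plurality — last-place votes: Banff 0, Oaxaca 3, Reykjavik 3, Lisbon 8, Queenstown 8. Winner: Banff.
Borda — scores: Banff 63, Oaxaca 60, Reykjavik 25, Lisbon 46, Queenstown 26. Winner: Banff.
The two methods agree.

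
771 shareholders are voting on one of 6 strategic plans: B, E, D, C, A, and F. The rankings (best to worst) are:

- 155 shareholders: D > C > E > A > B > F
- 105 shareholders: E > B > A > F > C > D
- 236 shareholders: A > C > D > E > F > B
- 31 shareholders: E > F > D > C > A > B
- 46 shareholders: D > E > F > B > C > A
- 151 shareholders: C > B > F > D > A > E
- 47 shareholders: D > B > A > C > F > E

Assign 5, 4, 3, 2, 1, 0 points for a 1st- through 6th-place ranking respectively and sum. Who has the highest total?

C

B: 155·1 + 105·4 + 236·0 + 31·0 + 46·2 + 151·4 + 47·4 = 1459
E: 155·3 + 105·5 + 236·2 + 31·5 + 46·4 + 151·0 + 47·0 = 1801
D: 155·5 + 105·0 + 236·3 + 31·3 + 46·5 + 151·2 + 47·5 = 2343
C: 155·4 + 105·1 + 236·4 + 31·2 + 46·1 + 151·5 + 47·2 = 2626
A: 155·2 + 105·3 + 236·5 + 31·1 + 46·0 + 151·1 + 47·3 = 2128
F: 155·0 + 105·2 + 236·1 + 31·4 + 46·3 + 151·3 + 47·1 = 1208
C has the highest Borda score (2626).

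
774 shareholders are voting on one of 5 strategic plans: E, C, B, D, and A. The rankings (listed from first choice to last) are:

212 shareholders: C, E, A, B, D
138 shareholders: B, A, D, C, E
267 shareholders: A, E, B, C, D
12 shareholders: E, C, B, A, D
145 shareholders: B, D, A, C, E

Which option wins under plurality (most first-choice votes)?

B

First-place votes: E 12, C 212, B 283, D 0, A 267.
B has the most first-place votes.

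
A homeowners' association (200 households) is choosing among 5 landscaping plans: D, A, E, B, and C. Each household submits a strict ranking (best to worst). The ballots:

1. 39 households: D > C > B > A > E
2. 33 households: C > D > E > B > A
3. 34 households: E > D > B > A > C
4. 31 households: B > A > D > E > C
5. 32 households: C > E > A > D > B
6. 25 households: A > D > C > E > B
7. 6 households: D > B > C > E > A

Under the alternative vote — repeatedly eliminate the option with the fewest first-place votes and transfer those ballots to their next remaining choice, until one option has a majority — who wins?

Round 1: D 45, A 25, E 34, B 31, C 65. Eliminate A.
Round 2: D 70, E 34, B 31, C 65. Eliminate B.
Round 3: D 101, E 34, C 65. D has a majority.

D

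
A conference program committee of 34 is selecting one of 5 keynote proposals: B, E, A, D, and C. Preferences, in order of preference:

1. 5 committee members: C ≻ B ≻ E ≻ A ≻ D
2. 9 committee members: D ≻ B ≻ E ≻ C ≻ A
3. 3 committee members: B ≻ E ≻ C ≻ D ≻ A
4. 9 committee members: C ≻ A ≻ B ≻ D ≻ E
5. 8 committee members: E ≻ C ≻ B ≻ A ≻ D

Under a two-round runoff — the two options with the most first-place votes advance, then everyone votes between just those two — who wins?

C

Round 1 first-place votes: B 3, E 8, A 0, D 9, C 14.
C and D advance.
Runoff: C is preferred to D by 25 voters; D by 9.
C wins the runoff.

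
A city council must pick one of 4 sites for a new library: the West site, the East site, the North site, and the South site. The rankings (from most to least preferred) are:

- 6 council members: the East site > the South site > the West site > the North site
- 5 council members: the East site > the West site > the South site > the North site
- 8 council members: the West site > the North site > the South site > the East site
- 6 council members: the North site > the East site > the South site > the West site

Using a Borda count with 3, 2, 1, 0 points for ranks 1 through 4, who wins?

the East site

the West site: 6·1 + 5·2 + 8·3 + 6·0 = 40
the East site: 6·3 + 5·3 + 8·0 + 6·2 = 45
the North site: 6·0 + 5·0 + 8·2 + 6·3 = 34
the South site: 6·2 + 5·1 + 8·1 + 6·1 = 31
the East site has the highest Borda score (45).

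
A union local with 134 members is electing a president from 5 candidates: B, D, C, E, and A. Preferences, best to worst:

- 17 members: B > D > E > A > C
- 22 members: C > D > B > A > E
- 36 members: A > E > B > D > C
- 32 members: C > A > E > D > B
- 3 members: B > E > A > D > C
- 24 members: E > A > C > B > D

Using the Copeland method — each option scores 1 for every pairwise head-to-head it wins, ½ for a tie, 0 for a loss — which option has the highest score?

B: beats D; loses to C, E, and A → score 1.
D: loses to B, C, E, and A → score 0.
C: beats B and D; loses to E and A → score 2.
E: beats B, D, and C; loses to A → score 3.
A: beats B, D, C, and E → score 4.
A has the best pairwise record.

A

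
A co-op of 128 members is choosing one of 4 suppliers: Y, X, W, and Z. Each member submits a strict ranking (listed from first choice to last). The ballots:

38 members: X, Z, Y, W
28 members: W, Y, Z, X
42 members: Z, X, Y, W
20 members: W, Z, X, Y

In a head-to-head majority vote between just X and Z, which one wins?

Z

Voters preferring X to Z: 38; preferring Z to X: 90.
Z wins the head-to-head.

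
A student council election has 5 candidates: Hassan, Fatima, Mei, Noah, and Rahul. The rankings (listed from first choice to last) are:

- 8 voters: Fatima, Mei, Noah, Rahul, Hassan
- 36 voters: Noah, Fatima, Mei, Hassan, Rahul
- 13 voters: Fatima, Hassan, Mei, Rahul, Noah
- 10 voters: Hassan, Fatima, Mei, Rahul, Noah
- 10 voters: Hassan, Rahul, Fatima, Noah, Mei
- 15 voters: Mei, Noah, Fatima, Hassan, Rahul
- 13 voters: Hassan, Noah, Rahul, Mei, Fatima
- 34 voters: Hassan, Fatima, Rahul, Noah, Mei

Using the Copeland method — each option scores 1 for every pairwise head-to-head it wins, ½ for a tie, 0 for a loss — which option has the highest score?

Fatima

Hassan: beats Mei, Noah, and Rahul; loses to Fatima → score 3.
Fatima: beats Hassan, Mei, Noah, and Rahul → score 4.
Mei: beats Rahul; loses to Hassan, Fatima, and Noah → score 1.
Noah: beats Mei and Rahul; loses to Hassan and Fatima → score 2.
Rahul: loses to Hassan, Fatima, Mei, and Noah → score 0.
Fatima has the best pairwise record.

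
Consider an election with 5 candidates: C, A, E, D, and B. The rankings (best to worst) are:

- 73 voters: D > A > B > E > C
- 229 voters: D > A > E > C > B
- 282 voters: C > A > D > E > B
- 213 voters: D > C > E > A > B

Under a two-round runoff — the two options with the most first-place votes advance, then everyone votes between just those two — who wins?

D

Round 1 first-place votes: C 282, A 0, E 0, D 515, B 0.
D and C advance.
Runoff: D is preferred to C by 515 voters; C by 282.
D wins the runoff.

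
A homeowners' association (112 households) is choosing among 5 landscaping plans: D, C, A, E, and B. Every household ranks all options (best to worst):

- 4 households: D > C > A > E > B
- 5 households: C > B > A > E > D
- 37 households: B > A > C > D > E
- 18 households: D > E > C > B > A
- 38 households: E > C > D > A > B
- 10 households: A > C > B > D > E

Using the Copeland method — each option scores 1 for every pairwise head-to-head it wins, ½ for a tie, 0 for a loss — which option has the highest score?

C

D: beats A, E, and B; loses to C → score 3.
C: beats D, A, and B; ties E → score 3.5.
A: ties E; loses to D, C, and B → score 0.5.
E: beats B; ties C and A; loses to D → score 2.
B: beats A; loses to D, C, and E → score 1.
C has the best pairwise record.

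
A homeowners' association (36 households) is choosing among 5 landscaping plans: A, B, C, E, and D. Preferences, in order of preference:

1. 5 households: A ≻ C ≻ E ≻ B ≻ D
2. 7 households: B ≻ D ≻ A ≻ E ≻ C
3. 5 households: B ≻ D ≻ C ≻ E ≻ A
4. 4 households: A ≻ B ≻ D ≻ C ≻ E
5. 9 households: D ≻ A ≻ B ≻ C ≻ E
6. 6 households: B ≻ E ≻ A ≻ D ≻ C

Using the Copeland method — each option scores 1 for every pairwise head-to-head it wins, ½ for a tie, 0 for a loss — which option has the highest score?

B

A: beats C and E; ties B; loses to D → score 2.5.
B: beats C, E, and D; ties A → score 3.5.
C: beats E; loses to A, B, and D → score 1.
E: loses to A, B, C, and D → score 0.
D: beats A, C, and E; loses to B → score 3.
B has the best pairwise record.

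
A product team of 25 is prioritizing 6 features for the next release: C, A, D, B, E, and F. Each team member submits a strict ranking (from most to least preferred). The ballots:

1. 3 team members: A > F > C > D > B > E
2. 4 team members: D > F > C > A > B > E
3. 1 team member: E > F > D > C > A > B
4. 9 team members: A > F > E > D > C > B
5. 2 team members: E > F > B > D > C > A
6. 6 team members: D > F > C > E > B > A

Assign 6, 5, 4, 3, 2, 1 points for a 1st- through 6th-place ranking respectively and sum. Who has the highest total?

C: 3·4 + 4·4 + 1·3 + 9·2 + 2·2 + 6·4 = 77
A: 3·6 + 4·3 + 1·2 + 9·6 + 2·1 + 6·1 = 94
D: 3·3 + 4·6 + 1·4 + 9·3 + 2·3 + 6·6 = 106
B: 3·2 + 4·2 + 1·1 + 9·1 + 2·4 + 6·2 = 44
E: 3·1 + 4·1 + 1·6 + 9·4 + 2·6 + 6·3 = 79
F: 3·5 + 4·5 + 1·5 + 9·5 + 2·5 + 6·5 = 125
F has the highest Borda score (125).

F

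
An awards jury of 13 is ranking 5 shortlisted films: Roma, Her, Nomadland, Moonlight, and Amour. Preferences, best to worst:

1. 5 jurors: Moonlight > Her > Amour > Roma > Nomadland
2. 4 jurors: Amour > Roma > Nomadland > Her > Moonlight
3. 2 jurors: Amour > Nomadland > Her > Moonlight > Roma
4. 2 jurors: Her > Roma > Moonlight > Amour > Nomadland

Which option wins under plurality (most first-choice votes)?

Amour

First-place votes: Roma 0, Her 2, Nomadland 0, Moonlight 5, Amour 6.
Amour has the most first-place votes.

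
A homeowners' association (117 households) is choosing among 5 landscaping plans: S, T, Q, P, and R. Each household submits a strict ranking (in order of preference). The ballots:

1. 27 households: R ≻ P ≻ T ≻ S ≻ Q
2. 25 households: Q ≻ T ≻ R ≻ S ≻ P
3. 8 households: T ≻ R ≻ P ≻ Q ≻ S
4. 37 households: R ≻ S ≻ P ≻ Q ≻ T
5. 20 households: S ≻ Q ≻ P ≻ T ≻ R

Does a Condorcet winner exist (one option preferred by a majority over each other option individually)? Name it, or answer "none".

R

R vs S: 97–20 for R.
R vs T: 64–53 for R.
R vs Q: 72–45 for R.
R vs P: 97–20 for R.
R beats every other option head-to-head.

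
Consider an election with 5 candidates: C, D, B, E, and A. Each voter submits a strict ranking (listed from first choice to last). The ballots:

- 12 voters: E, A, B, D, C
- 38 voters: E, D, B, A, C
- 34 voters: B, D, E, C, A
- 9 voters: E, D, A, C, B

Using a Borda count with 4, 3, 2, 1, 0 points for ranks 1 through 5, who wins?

C: 12·0 + 38·0 + 34·1 + 9·1 = 43
D: 12·1 + 38·3 + 34·3 + 9·3 = 255
B: 12·2 + 38·2 + 34·4 + 9·0 = 236
E: 12·4 + 38·4 + 34·2 + 9·4 = 304
A: 12·3 + 38·1 + 34·0 + 9·2 = 92
E has the highest Borda score (304).

E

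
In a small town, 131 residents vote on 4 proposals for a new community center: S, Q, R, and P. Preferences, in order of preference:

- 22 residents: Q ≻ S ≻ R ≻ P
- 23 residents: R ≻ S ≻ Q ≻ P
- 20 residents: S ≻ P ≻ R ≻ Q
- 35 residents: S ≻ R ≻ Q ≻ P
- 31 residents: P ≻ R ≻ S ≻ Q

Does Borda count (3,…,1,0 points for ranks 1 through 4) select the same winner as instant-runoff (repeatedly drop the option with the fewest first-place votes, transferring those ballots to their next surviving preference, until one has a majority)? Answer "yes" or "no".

yes

Borda — scores: S 286, Q 124, R 243, P 133. Winner: S.
Instant-runoff — R1 S 55, Q 22, R 23, P 31 (Q out); R2 S 77, R 23, P 31 (S winner). Winner: S.
The two methods agree.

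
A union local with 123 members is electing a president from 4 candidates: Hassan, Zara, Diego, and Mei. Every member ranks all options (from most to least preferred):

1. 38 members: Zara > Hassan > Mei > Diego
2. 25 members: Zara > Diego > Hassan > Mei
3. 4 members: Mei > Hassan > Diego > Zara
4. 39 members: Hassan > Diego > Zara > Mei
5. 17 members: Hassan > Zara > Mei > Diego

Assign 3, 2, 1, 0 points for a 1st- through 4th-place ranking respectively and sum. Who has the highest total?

Hassan: 38·2 + 25·1 + 4·2 + 39·3 + 17·3 = 277
Zara: 38·3 + 25·3 + 4·0 + 39·1 + 17·2 = 262
Diego: 38·0 + 25·2 + 4·1 + 39·2 + 17·0 = 132
Mei: 38·1 + 25·0 + 4·3 + 39·0 + 17·1 = 67
Hassan has the highest Borda score (277).

Hassan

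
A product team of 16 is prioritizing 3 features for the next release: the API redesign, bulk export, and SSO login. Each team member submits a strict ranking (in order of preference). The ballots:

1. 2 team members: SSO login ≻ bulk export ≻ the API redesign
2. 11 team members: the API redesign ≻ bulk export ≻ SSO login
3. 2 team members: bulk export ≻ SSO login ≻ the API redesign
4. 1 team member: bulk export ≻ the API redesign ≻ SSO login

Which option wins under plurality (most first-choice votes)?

First-place votes: the API redesign 11, bulk export 3, SSO login 2.
the API redesign has the most first-place votes.

the API redesign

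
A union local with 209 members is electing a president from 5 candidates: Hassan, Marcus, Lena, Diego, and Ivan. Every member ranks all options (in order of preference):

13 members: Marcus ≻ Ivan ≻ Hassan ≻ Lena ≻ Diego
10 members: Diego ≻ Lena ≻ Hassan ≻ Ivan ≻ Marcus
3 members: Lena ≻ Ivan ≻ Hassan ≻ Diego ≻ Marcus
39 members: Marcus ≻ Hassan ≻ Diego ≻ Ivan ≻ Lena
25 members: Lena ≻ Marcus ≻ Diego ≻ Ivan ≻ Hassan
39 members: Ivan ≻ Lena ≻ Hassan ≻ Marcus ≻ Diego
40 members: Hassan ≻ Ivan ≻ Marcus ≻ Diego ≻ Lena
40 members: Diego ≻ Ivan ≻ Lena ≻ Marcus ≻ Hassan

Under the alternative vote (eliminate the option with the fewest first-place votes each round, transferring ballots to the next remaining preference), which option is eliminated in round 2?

Hassan

Round 1: Hassan 40, Marcus 52, Lena 28, Diego 50, Ivan 39. Eliminate Lena.
Round 2: Hassan 40, Marcus 77, Diego 50, Ivan 42. Eliminate Hassan.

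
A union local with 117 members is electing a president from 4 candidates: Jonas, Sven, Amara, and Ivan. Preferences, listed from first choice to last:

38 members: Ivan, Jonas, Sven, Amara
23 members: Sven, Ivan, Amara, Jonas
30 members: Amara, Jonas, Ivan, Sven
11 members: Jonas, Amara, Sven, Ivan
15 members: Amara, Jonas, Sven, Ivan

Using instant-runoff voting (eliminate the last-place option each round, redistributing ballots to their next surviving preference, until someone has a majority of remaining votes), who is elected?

Ivan

Round 1: Jonas 11, Sven 23, Amara 45, Ivan 38. Eliminate Jonas.
Round 2: Sven 23, Amara 56, Ivan 38. Eliminate Sven.
Round 3: Amara 56, Ivan 61. Ivan has a majority.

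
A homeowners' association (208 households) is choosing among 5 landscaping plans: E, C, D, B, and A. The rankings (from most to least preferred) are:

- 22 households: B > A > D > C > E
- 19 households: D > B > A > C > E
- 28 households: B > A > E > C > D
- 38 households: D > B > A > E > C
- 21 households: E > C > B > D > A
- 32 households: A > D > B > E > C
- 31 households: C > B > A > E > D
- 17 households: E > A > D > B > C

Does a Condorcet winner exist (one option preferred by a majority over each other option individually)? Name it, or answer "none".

Checking pairwise contests:
D beats E 111–97.
E beats C 136–72.
A beats D 130–78.
D beats B 106–102.
B beats A 159–49.
Every option loses at least one head-to-head, so there is no Condorcet winner.

none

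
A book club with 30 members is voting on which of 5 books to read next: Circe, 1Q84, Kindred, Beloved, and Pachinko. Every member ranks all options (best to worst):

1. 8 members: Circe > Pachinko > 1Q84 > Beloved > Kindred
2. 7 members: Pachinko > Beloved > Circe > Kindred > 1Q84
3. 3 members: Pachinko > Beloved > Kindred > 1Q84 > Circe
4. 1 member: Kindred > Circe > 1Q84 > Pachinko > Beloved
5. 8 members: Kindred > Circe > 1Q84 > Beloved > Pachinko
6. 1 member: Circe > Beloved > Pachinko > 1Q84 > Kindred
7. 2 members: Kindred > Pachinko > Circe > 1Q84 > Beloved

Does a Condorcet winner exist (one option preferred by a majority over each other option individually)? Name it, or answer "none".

Circe

Circe vs 1Q84: 27–3 for Circe.
Circe vs Kindred: 16–14 for Circe.
Circe vs Beloved: 20–10 for Circe.
Circe vs Pachinko: 18–12 for Circe.
Circe beats every other option head-to-head.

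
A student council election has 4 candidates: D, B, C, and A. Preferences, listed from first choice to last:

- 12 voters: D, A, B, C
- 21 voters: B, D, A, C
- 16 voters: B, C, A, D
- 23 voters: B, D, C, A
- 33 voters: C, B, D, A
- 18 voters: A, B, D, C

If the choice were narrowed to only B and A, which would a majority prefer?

B

Voters preferring B to A: 93; preferring A to B: 30.
B wins the head-to-head.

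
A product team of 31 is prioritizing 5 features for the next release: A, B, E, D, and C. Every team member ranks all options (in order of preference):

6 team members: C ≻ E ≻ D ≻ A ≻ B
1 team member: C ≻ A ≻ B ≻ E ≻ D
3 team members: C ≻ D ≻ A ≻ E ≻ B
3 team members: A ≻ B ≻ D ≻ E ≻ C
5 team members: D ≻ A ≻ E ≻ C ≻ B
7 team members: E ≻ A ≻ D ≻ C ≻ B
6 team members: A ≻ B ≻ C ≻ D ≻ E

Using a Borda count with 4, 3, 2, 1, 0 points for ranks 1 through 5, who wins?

A: 6·1 + 1·3 + 3·2 + 3·4 + 5·3 + 7·3 + 6·4 = 87
B: 6·0 + 1·2 + 3·0 + 3·3 + 5·0 + 7·0 + 6·3 = 29
E: 6·3 + 1·1 + 3·1 + 3·1 + 5·2 + 7·4 + 6·0 = 63
D: 6·2 + 1·0 + 3·3 + 3·2 + 5·4 + 7·2 + 6·1 = 67
C: 6·4 + 1·4 + 3·4 + 3·0 + 5·1 + 7·1 + 6·2 = 64
A has the highest Borda score (87).

A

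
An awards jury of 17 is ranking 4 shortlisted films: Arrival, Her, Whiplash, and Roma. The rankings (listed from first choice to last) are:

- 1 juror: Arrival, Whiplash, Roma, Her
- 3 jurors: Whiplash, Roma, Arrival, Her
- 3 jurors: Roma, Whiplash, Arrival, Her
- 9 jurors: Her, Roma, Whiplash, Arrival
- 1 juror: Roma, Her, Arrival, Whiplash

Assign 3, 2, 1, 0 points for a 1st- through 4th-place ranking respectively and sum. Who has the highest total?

Arrival: 1·3 + 3·1 + 3·1 + 9·0 + 1·1 = 10
Her: 1·0 + 3·0 + 3·0 + 9·3 + 1·2 = 29
Whiplash: 1·2 + 3·3 + 3·2 + 9·1 + 1·0 = 26
Roma: 1·1 + 3·2 + 3·3 + 9·2 + 1·3 = 37
Roma has the highest Borda score (37).

Roma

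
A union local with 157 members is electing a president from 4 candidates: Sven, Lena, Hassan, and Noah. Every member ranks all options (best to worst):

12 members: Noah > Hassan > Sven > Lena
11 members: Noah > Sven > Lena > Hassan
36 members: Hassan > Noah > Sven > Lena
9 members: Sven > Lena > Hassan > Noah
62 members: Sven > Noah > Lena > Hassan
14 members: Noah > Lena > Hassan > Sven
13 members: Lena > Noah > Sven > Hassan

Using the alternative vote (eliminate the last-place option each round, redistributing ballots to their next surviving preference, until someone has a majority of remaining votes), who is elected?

Noah

Round 1: Sven 71, Lena 13, Hassan 36, Noah 37. Eliminate Lena.
Round 2: Sven 71, Hassan 36, Noah 50. Eliminate Hassan.
Round 3: Sven 71, Noah 86. Noah has a majority.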